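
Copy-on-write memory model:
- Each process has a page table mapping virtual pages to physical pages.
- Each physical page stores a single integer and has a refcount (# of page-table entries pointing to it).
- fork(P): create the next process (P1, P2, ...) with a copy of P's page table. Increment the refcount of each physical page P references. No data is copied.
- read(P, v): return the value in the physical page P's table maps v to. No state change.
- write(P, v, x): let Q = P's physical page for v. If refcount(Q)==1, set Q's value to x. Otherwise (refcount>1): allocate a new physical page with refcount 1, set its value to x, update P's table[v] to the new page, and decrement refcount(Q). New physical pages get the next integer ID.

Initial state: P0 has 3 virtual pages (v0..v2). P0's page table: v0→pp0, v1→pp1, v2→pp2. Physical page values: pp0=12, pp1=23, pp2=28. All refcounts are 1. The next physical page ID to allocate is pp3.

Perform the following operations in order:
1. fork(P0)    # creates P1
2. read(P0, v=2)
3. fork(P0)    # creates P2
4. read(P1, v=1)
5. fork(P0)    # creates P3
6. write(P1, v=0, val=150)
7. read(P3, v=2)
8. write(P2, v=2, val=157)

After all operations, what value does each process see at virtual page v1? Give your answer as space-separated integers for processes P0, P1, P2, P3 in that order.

Op 1: fork(P0) -> P1. 3 ppages; refcounts: pp0:2 pp1:2 pp2:2
Op 2: read(P0, v2) -> 28. No state change.
Op 3: fork(P0) -> P2. 3 ppages; refcounts: pp0:3 pp1:3 pp2:3
Op 4: read(P1, v1) -> 23. No state change.
Op 5: fork(P0) -> P3. 3 ppages; refcounts: pp0:4 pp1:4 pp2:4
Op 6: write(P1, v0, 150). refcount(pp0)=4>1 -> COPY to pp3. 4 ppages; refcounts: pp0:3 pp1:4 pp2:4 pp3:1
Op 7: read(P3, v2) -> 28. No state change.
Op 8: write(P2, v2, 157). refcount(pp2)=4>1 -> COPY to pp4. 5 ppages; refcounts: pp0:3 pp1:4 pp2:3 pp3:1 pp4:1
P0: v1 -> pp1 = 23
P1: v1 -> pp1 = 23
P2: v1 -> pp1 = 23
P3: v1 -> pp1 = 23

Answer: 23 23 23 23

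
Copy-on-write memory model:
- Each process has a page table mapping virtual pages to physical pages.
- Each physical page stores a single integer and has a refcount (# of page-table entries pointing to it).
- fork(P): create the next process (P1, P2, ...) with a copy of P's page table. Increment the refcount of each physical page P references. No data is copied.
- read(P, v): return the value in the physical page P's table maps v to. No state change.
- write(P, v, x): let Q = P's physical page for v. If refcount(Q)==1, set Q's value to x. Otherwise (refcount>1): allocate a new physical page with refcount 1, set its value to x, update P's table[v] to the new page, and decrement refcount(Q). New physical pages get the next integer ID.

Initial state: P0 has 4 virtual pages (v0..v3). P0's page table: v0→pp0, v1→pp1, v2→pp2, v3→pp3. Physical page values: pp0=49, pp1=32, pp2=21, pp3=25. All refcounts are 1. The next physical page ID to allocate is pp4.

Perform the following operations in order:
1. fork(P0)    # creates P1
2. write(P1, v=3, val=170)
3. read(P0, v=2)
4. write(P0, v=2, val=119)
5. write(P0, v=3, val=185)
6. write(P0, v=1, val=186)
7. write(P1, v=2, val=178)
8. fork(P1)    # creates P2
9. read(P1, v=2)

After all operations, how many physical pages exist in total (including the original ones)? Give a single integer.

Op 1: fork(P0) -> P1. 4 ppages; refcounts: pp0:2 pp1:2 pp2:2 pp3:2
Op 2: write(P1, v3, 170). refcount(pp3)=2>1 -> COPY to pp4. 5 ppages; refcounts: pp0:2 pp1:2 pp2:2 pp3:1 pp4:1
Op 3: read(P0, v2) -> 21. No state change.
Op 4: write(P0, v2, 119). refcount(pp2)=2>1 -> COPY to pp5. 6 ppages; refcounts: pp0:2 pp1:2 pp2:1 pp3:1 pp4:1 pp5:1
Op 5: write(P0, v3, 185). refcount(pp3)=1 -> write in place. 6 ppages; refcounts: pp0:2 pp1:2 pp2:1 pp3:1 pp4:1 pp5:1
Op 6: write(P0, v1, 186). refcount(pp1)=2>1 -> COPY to pp6. 7 ppages; refcounts: pp0:2 pp1:1 pp2:1 pp3:1 pp4:1 pp5:1 pp6:1
Op 7: write(P1, v2, 178). refcount(pp2)=1 -> write in place. 7 ppages; refcounts: pp0:2 pp1:1 pp2:1 pp3:1 pp4:1 pp5:1 pp6:1
Op 8: fork(P1) -> P2. 7 ppages; refcounts: pp0:3 pp1:2 pp2:2 pp3:1 pp4:2 pp5:1 pp6:1
Op 9: read(P1, v2) -> 178. No state change.

Answer: 7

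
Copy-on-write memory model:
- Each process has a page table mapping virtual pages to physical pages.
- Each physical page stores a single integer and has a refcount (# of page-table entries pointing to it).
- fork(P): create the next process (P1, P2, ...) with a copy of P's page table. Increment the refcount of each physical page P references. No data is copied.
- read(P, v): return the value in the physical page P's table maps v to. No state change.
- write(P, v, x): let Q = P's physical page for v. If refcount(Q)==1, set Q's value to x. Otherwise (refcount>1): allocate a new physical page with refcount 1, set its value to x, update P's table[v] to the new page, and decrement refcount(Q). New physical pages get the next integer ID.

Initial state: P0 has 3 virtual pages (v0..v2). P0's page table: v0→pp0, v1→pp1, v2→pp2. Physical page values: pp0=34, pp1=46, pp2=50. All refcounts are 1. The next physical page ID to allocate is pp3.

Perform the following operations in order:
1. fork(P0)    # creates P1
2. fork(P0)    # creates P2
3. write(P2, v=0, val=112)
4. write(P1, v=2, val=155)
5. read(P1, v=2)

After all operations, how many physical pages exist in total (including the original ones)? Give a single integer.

Op 1: fork(P0) -> P1. 3 ppages; refcounts: pp0:2 pp1:2 pp2:2
Op 2: fork(P0) -> P2. 3 ppages; refcounts: pp0:3 pp1:3 pp2:3
Op 3: write(P2, v0, 112). refcount(pp0)=3>1 -> COPY to pp3. 4 ppages; refcounts: pp0:2 pp1:3 pp2:3 pp3:1
Op 4: write(P1, v2, 155). refcount(pp2)=3>1 -> COPY to pp4. 5 ppages; refcounts: pp0:2 pp1:3 pp2:2 pp3:1 pp4:1
Op 5: read(P1, v2) -> 155. No state change.

Answer: 5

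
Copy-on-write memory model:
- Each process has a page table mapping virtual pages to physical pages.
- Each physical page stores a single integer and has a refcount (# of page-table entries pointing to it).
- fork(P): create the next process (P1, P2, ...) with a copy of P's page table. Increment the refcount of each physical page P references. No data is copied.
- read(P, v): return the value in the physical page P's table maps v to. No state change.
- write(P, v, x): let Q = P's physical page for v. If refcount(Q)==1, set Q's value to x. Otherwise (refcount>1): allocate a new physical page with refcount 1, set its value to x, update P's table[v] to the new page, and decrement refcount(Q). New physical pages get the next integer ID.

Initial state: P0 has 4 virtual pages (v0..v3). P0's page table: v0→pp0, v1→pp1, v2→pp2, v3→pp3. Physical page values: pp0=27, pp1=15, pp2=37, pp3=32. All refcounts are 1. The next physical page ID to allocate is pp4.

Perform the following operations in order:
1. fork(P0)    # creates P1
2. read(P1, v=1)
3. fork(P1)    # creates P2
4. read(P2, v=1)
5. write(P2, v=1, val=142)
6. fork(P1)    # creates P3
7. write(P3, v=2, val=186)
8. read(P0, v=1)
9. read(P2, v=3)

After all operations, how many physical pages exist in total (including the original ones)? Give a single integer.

Answer: 6

Derivation:
Op 1: fork(P0) -> P1. 4 ppages; refcounts: pp0:2 pp1:2 pp2:2 pp3:2
Op 2: read(P1, v1) -> 15. No state change.
Op 3: fork(P1) -> P2. 4 ppages; refcounts: pp0:3 pp1:3 pp2:3 pp3:3
Op 4: read(P2, v1) -> 15. No state change.
Op 5: write(P2, v1, 142). refcount(pp1)=3>1 -> COPY to pp4. 5 ppages; refcounts: pp0:3 pp1:2 pp2:3 pp3:3 pp4:1
Op 6: fork(P1) -> P3. 5 ppages; refcounts: pp0:4 pp1:3 pp2:4 pp3:4 pp4:1
Op 7: write(P3, v2, 186). refcount(pp2)=4>1 -> COPY to pp5. 6 ppages; refcounts: pp0:4 pp1:3 pp2:3 pp3:4 pp4:1 pp5:1
Op 8: read(P0, v1) -> 15. No state change.
Op 9: read(P2, v3) -> 32. No state change.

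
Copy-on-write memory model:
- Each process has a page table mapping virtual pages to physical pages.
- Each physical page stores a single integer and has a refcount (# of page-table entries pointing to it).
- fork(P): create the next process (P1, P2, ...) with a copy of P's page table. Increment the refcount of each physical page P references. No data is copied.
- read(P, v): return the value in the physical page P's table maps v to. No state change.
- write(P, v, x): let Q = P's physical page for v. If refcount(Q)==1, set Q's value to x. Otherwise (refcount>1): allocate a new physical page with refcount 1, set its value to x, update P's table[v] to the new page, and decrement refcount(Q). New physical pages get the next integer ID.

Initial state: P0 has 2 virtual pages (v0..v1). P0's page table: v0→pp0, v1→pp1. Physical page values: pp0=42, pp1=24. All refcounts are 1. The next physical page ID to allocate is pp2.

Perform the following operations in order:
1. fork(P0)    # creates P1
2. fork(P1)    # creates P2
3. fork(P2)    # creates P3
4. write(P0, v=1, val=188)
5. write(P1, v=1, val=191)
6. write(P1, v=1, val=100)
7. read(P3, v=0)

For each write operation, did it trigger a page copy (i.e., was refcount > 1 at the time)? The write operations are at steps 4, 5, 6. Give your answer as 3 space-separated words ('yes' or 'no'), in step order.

Op 1: fork(P0) -> P1. 2 ppages; refcounts: pp0:2 pp1:2
Op 2: fork(P1) -> P2. 2 ppages; refcounts: pp0:3 pp1:3
Op 3: fork(P2) -> P3. 2 ppages; refcounts: pp0:4 pp1:4
Op 4: write(P0, v1, 188). refcount(pp1)=4>1 -> COPY to pp2. 3 ppages; refcounts: pp0:4 pp1:3 pp2:1
Op 5: write(P1, v1, 191). refcount(pp1)=3>1 -> COPY to pp3. 4 ppages; refcounts: pp0:4 pp1:2 pp2:1 pp3:1
Op 6: write(P1, v1, 100). refcount(pp3)=1 -> write in place. 4 ppages; refcounts: pp0:4 pp1:2 pp2:1 pp3:1
Op 7: read(P3, v0) -> 42. No state change.

yes yes no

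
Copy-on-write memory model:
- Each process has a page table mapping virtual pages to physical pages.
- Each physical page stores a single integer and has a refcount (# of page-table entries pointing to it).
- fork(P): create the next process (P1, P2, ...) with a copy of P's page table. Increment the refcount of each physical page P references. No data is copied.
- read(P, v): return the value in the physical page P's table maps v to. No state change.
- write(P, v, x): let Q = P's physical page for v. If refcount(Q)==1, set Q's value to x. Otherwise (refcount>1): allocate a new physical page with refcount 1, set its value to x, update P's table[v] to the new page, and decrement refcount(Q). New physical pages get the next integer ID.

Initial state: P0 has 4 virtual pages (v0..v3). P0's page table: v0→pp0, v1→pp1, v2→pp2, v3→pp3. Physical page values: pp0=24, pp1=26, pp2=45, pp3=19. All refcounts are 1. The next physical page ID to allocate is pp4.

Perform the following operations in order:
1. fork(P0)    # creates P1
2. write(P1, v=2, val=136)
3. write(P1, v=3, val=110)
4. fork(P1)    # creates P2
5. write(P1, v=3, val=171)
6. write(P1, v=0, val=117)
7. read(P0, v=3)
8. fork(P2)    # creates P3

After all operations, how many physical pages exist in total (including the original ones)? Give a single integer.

Op 1: fork(P0) -> P1. 4 ppages; refcounts: pp0:2 pp1:2 pp2:2 pp3:2
Op 2: write(P1, v2, 136). refcount(pp2)=2>1 -> COPY to pp4. 5 ppages; refcounts: pp0:2 pp1:2 pp2:1 pp3:2 pp4:1
Op 3: write(P1, v3, 110). refcount(pp3)=2>1 -> COPY to pp5. 6 ppages; refcounts: pp0:2 pp1:2 pp2:1 pp3:1 pp4:1 pp5:1
Op 4: fork(P1) -> P2. 6 ppages; refcounts: pp0:3 pp1:3 pp2:1 pp3:1 pp4:2 pp5:2
Op 5: write(P1, v3, 171). refcount(pp5)=2>1 -> COPY to pp6. 7 ppages; refcounts: pp0:3 pp1:3 pp2:1 pp3:1 pp4:2 pp5:1 pp6:1
Op 6: write(P1, v0, 117). refcount(pp0)=3>1 -> COPY to pp7. 8 ppages; refcounts: pp0:2 pp1:3 pp2:1 pp3:1 pp4:2 pp5:1 pp6:1 pp7:1
Op 7: read(P0, v3) -> 19. No state change.
Op 8: fork(P2) -> P3. 8 ppages; refcounts: pp0:3 pp1:4 pp2:1 pp3:1 pp4:3 pp5:2 pp6:1 pp7:1

Answer: 8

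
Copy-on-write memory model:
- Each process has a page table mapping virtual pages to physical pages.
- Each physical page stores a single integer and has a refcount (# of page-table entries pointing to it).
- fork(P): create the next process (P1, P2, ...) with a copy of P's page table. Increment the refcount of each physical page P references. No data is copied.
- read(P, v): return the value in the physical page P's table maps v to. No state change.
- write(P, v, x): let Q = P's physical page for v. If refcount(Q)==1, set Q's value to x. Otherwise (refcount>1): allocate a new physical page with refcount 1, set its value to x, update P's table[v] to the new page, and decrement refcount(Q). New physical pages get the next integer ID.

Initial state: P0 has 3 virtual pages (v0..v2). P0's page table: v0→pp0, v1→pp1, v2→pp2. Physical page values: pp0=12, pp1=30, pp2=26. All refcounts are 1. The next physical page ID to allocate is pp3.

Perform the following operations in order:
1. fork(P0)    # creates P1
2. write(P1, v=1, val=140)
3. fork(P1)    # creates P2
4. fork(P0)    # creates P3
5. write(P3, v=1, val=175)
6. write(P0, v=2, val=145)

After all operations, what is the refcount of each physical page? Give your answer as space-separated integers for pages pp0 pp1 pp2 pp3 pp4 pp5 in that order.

Op 1: fork(P0) -> P1. 3 ppages; refcounts: pp0:2 pp1:2 pp2:2
Op 2: write(P1, v1, 140). refcount(pp1)=2>1 -> COPY to pp3. 4 ppages; refcounts: pp0:2 pp1:1 pp2:2 pp3:1
Op 3: fork(P1) -> P2. 4 ppages; refcounts: pp0:3 pp1:1 pp2:3 pp3:2
Op 4: fork(P0) -> P3. 4 ppages; refcounts: pp0:4 pp1:2 pp2:4 pp3:2
Op 5: write(P3, v1, 175). refcount(pp1)=2>1 -> COPY to pp4. 5 ppages; refcounts: pp0:4 pp1:1 pp2:4 pp3:2 pp4:1
Op 6: write(P0, v2, 145). refcount(pp2)=4>1 -> COPY to pp5. 6 ppages; refcounts: pp0:4 pp1:1 pp2:3 pp3:2 pp4:1 pp5:1

Answer: 4 1 3 2 1 1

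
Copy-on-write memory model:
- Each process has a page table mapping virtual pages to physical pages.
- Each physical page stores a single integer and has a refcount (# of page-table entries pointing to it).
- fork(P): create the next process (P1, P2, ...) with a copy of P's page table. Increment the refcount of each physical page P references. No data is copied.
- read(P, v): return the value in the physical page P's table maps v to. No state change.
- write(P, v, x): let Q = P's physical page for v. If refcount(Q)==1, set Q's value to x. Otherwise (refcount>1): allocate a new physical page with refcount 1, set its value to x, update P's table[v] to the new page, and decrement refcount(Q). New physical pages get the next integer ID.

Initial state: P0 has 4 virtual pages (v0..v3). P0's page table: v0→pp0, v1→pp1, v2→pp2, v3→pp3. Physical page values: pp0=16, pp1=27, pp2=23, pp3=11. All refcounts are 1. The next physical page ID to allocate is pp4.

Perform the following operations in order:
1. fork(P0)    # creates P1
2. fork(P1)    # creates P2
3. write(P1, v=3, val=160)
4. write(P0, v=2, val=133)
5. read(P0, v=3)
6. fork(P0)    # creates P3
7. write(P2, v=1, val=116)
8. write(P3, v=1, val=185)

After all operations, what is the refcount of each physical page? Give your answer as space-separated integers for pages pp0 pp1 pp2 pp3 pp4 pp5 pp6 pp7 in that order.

Answer: 4 2 2 3 1 2 1 1

Derivation:
Op 1: fork(P0) -> P1. 4 ppages; refcounts: pp0:2 pp1:2 pp2:2 pp3:2
Op 2: fork(P1) -> P2. 4 ppages; refcounts: pp0:3 pp1:3 pp2:3 pp3:3
Op 3: write(P1, v3, 160). refcount(pp3)=3>1 -> COPY to pp4. 5 ppages; refcounts: pp0:3 pp1:3 pp2:3 pp3:2 pp4:1
Op 4: write(P0, v2, 133). refcount(pp2)=3>1 -> COPY to pp5. 6 ppages; refcounts: pp0:3 pp1:3 pp2:2 pp3:2 pp4:1 pp5:1
Op 5: read(P0, v3) -> 11. No state change.
Op 6: fork(P0) -> P3. 6 ppages; refcounts: pp0:4 pp1:4 pp2:2 pp3:3 pp4:1 pp5:2
Op 7: write(P2, v1, 116). refcount(pp1)=4>1 -> COPY to pp6. 7 ppages; refcounts: pp0:4 pp1:3 pp2:2 pp3:3 pp4:1 pp5:2 pp6:1
Op 8: write(P3, v1, 185). refcount(pp1)=3>1 -> COPY to pp7. 8 ppages; refcounts: pp0:4 pp1:2 pp2:2 pp3:3 pp4:1 pp5:2 pp6:1 pp7:1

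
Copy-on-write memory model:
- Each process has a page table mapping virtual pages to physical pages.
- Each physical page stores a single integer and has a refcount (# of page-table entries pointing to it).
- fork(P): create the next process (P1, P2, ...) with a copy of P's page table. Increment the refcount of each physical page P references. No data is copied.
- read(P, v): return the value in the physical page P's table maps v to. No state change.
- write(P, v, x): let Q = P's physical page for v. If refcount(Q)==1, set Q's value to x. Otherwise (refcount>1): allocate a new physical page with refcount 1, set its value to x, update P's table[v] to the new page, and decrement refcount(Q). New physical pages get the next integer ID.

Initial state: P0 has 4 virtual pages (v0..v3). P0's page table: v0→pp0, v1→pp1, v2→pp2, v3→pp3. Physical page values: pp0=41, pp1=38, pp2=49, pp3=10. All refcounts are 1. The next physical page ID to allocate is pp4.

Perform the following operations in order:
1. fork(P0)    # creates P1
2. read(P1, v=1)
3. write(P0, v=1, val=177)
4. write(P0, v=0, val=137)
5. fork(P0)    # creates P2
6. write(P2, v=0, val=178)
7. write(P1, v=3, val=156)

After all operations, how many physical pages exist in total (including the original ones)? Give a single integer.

Op 1: fork(P0) -> P1. 4 ppages; refcounts: pp0:2 pp1:2 pp2:2 pp3:2
Op 2: read(P1, v1) -> 38. No state change.
Op 3: write(P0, v1, 177). refcount(pp1)=2>1 -> COPY to pp4. 5 ppages; refcounts: pp0:2 pp1:1 pp2:2 pp3:2 pp4:1
Op 4: write(P0, v0, 137). refcount(pp0)=2>1 -> COPY to pp5. 6 ppages; refcounts: pp0:1 pp1:1 pp2:2 pp3:2 pp4:1 pp5:1
Op 5: fork(P0) -> P2. 6 ppages; refcounts: pp0:1 pp1:1 pp2:3 pp3:3 pp4:2 pp5:2
Op 6: write(P2, v0, 178). refcount(pp5)=2>1 -> COPY to pp6. 7 ppages; refcounts: pp0:1 pp1:1 pp2:3 pp3:3 pp4:2 pp5:1 pp6:1
Op 7: write(P1, v3, 156). refcount(pp3)=3>1 -> COPY to pp7. 8 ppages; refcounts: pp0:1 pp1:1 pp2:3 pp3:2 pp4:2 pp5:1 pp6:1 pp7:1

Answer: 8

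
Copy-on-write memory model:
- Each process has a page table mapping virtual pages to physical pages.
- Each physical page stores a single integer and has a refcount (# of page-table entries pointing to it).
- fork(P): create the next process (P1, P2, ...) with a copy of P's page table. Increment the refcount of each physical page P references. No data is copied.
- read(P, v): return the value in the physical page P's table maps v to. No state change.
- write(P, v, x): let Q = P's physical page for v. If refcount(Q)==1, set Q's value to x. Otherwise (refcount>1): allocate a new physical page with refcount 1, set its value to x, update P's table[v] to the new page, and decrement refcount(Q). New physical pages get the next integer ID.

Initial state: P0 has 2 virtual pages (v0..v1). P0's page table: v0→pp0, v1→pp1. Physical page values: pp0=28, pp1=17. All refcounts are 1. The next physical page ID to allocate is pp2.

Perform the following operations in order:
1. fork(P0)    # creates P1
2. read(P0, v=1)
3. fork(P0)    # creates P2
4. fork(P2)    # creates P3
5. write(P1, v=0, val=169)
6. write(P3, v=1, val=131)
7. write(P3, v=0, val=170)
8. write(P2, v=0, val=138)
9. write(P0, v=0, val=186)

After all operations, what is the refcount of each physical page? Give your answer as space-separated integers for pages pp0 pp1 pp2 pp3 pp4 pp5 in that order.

Op 1: fork(P0) -> P1. 2 ppages; refcounts: pp0:2 pp1:2
Op 2: read(P0, v1) -> 17. No state change.
Op 3: fork(P0) -> P2. 2 ppages; refcounts: pp0:3 pp1:3
Op 4: fork(P2) -> P3. 2 ppages; refcounts: pp0:4 pp1:4
Op 5: write(P1, v0, 169). refcount(pp0)=4>1 -> COPY to pp2. 3 ppages; refcounts: pp0:3 pp1:4 pp2:1
Op 6: write(P3, v1, 131). refcount(pp1)=4>1 -> COPY to pp3. 4 ppages; refcounts: pp0:3 pp1:3 pp2:1 pp3:1
Op 7: write(P3, v0, 170). refcount(pp0)=3>1 -> COPY to pp4. 5 ppages; refcounts: pp0:2 pp1:3 pp2:1 pp3:1 pp4:1
Op 8: write(P2, v0, 138). refcount(pp0)=2>1 -> COPY to pp5. 6 ppages; refcounts: pp0:1 pp1:3 pp2:1 pp3:1 pp4:1 pp5:1
Op 9: write(P0, v0, 186). refcount(pp0)=1 -> write in place. 6 ppages; refcounts: pp0:1 pp1:3 pp2:1 pp3:1 pp4:1 pp5:1

Answer: 1 3 1 1 1 1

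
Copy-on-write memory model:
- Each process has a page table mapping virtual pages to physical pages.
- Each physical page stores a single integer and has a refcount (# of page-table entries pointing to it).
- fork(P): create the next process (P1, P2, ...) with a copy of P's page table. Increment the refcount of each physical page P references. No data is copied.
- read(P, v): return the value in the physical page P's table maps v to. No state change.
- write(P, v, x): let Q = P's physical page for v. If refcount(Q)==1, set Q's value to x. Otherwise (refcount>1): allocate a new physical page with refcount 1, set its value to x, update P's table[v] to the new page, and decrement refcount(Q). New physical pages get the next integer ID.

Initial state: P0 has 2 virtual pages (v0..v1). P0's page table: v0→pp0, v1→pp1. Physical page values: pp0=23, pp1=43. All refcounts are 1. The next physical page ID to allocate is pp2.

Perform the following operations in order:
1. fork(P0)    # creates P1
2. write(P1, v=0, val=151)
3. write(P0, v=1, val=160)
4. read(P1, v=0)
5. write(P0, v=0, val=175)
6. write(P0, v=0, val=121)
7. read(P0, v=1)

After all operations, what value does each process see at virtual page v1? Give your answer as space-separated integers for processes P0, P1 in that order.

Answer: 160 43

Derivation:
Op 1: fork(P0) -> P1. 2 ppages; refcounts: pp0:2 pp1:2
Op 2: write(P1, v0, 151). refcount(pp0)=2>1 -> COPY to pp2. 3 ppages; refcounts: pp0:1 pp1:2 pp2:1
Op 3: write(P0, v1, 160). refcount(pp1)=2>1 -> COPY to pp3. 4 ppages; refcounts: pp0:1 pp1:1 pp2:1 pp3:1
Op 4: read(P1, v0) -> 151. No state change.
Op 5: write(P0, v0, 175). refcount(pp0)=1 -> write in place. 4 ppages; refcounts: pp0:1 pp1:1 pp2:1 pp3:1
Op 6: write(P0, v0, 121). refcount(pp0)=1 -> write in place. 4 ppages; refcounts: pp0:1 pp1:1 pp2:1 pp3:1
Op 7: read(P0, v1) -> 160. No state change.
P0: v1 -> pp3 = 160
P1: v1 -> pp1 = 43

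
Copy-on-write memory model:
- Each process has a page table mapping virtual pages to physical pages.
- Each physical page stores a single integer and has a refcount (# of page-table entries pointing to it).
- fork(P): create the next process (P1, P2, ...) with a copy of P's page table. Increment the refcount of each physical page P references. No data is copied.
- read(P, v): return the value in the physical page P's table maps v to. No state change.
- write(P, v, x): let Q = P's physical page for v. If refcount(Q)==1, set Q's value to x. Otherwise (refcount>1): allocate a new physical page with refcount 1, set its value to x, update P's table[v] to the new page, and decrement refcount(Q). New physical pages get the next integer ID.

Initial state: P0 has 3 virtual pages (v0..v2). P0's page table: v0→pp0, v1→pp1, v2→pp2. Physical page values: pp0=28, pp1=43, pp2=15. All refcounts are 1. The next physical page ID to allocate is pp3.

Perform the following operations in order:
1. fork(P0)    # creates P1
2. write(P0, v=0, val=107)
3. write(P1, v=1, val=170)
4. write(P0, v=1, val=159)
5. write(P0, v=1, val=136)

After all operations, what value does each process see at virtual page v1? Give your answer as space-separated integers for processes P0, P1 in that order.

Op 1: fork(P0) -> P1. 3 ppages; refcounts: pp0:2 pp1:2 pp2:2
Op 2: write(P0, v0, 107). refcount(pp0)=2>1 -> COPY to pp3. 4 ppages; refcounts: pp0:1 pp1:2 pp2:2 pp3:1
Op 3: write(P1, v1, 170). refcount(pp1)=2>1 -> COPY to pp4. 5 ppages; refcounts: pp0:1 pp1:1 pp2:2 pp3:1 pp4:1
Op 4: write(P0, v1, 159). refcount(pp1)=1 -> write in place. 5 ppages; refcounts: pp0:1 pp1:1 pp2:2 pp3:1 pp4:1
Op 5: write(P0, v1, 136). refcount(pp1)=1 -> write in place. 5 ppages; refcounts: pp0:1 pp1:1 pp2:2 pp3:1 pp4:1
P0: v1 -> pp1 = 136
P1: v1 -> pp4 = 170

Answer: 136 170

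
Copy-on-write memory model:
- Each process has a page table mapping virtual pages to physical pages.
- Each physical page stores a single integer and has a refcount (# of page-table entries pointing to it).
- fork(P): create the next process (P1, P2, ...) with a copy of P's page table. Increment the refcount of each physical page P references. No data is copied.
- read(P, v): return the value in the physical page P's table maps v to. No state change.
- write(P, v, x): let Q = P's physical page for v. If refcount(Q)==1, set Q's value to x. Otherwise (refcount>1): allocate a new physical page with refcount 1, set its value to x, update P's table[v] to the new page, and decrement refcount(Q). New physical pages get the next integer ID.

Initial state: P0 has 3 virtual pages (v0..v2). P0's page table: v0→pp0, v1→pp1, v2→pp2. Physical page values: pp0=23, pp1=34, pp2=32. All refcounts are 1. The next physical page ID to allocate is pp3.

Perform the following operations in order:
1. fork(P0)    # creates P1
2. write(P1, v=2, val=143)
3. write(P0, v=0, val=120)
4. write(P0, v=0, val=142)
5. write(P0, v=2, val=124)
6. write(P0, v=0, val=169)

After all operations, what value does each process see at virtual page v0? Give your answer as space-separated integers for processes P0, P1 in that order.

Op 1: fork(P0) -> P1. 3 ppages; refcounts: pp0:2 pp1:2 pp2:2
Op 2: write(P1, v2, 143). refcount(pp2)=2>1 -> COPY to pp3. 4 ppages; refcounts: pp0:2 pp1:2 pp2:1 pp3:1
Op 3: write(P0, v0, 120). refcount(pp0)=2>1 -> COPY to pp4. 5 ppages; refcounts: pp0:1 pp1:2 pp2:1 pp3:1 pp4:1
Op 4: write(P0, v0, 142). refcount(pp4)=1 -> write in place. 5 ppages; refcounts: pp0:1 pp1:2 pp2:1 pp3:1 pp4:1
Op 5: write(P0, v2, 124). refcount(pp2)=1 -> write in place. 5 ppages; refcounts: pp0:1 pp1:2 pp2:1 pp3:1 pp4:1
Op 6: write(P0, v0, 169). refcount(pp4)=1 -> write in place. 5 ppages; refcounts: pp0:1 pp1:2 pp2:1 pp3:1 pp4:1
P0: v0 -> pp4 = 169
P1: v0 -> pp0 = 23

Answer: 169 23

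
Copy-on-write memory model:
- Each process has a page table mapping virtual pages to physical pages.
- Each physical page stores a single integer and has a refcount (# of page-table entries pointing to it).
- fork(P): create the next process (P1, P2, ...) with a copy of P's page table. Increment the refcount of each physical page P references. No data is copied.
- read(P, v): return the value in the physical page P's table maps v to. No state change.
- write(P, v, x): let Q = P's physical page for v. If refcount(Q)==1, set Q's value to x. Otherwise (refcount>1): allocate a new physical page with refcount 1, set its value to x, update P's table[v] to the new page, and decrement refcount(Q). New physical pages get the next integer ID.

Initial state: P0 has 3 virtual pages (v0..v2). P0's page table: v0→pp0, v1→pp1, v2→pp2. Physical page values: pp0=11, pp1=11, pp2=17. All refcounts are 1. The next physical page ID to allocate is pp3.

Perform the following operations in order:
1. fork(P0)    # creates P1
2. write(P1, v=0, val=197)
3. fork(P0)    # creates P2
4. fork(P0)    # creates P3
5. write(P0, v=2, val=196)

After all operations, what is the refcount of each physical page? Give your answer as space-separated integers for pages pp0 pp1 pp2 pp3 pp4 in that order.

Op 1: fork(P0) -> P1. 3 ppages; refcounts: pp0:2 pp1:2 pp2:2
Op 2: write(P1, v0, 197). refcount(pp0)=2>1 -> COPY to pp3. 4 ppages; refcounts: pp0:1 pp1:2 pp2:2 pp3:1
Op 3: fork(P0) -> P2. 4 ppages; refcounts: pp0:2 pp1:3 pp2:3 pp3:1
Op 4: fork(P0) -> P3. 4 ppages; refcounts: pp0:3 pp1:4 pp2:4 pp3:1
Op 5: write(P0, v2, 196). refcount(pp2)=4>1 -> COPY to pp4. 5 ppages; refcounts: pp0:3 pp1:4 pp2:3 pp3:1 pp4:1

Answer: 3 4 3 1 1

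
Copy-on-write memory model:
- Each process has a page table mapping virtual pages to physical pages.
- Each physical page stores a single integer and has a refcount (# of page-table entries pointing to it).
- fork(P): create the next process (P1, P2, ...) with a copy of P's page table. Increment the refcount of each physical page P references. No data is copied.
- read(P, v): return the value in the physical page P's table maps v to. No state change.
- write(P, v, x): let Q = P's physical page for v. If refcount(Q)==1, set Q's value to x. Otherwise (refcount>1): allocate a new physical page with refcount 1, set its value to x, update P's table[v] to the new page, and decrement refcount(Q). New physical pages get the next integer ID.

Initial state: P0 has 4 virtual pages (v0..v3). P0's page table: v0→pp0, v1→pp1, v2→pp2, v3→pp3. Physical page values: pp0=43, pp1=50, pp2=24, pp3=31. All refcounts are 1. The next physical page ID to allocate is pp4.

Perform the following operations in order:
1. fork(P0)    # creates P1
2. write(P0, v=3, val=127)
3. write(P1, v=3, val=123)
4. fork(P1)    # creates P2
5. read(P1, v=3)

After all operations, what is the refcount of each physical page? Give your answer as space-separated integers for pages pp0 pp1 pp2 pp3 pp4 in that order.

Answer: 3 3 3 2 1

Derivation:
Op 1: fork(P0) -> P1. 4 ppages; refcounts: pp0:2 pp1:2 pp2:2 pp3:2
Op 2: write(P0, v3, 127). refcount(pp3)=2>1 -> COPY to pp4. 5 ppages; refcounts: pp0:2 pp1:2 pp2:2 pp3:1 pp4:1
Op 3: write(P1, v3, 123). refcount(pp3)=1 -> write in place. 5 ppages; refcounts: pp0:2 pp1:2 pp2:2 pp3:1 pp4:1
Op 4: fork(P1) -> P2. 5 ppages; refcounts: pp0:3 pp1:3 pp2:3 pp3:2 pp4:1
Op 5: read(P1, v3) -> 123. No state change.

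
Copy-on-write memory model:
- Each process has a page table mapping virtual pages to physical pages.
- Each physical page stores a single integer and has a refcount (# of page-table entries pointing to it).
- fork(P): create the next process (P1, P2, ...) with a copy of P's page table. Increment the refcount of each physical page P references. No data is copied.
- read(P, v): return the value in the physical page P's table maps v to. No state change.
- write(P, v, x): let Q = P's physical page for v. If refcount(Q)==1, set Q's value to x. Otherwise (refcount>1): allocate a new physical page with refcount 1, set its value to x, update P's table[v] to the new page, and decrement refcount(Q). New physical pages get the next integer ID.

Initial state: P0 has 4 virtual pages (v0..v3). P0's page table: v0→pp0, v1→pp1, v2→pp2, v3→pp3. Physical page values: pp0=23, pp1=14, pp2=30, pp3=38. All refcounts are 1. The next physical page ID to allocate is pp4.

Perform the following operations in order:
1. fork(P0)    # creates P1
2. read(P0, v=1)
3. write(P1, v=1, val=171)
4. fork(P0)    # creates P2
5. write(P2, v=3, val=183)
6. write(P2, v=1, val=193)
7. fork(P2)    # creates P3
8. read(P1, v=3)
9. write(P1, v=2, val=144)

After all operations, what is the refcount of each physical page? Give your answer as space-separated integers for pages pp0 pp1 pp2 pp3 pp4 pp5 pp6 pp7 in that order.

Answer: 4 1 3 2 1 2 2 1

Derivation:
Op 1: fork(P0) -> P1. 4 ppages; refcounts: pp0:2 pp1:2 pp2:2 pp3:2
Op 2: read(P0, v1) -> 14. No state change.
Op 3: write(P1, v1, 171). refcount(pp1)=2>1 -> COPY to pp4. 5 ppages; refcounts: pp0:2 pp1:1 pp2:2 pp3:2 pp4:1
Op 4: fork(P0) -> P2. 5 ppages; refcounts: pp0:3 pp1:2 pp2:3 pp3:3 pp4:1
Op 5: write(P2, v3, 183). refcount(pp3)=3>1 -> COPY to pp5. 6 ppages; refcounts: pp0:3 pp1:2 pp2:3 pp3:2 pp4:1 pp5:1
Op 6: write(P2, v1, 193). refcount(pp1)=2>1 -> COPY to pp6. 7 ppages; refcounts: pp0:3 pp1:1 pp2:3 pp3:2 pp4:1 pp5:1 pp6:1
Op 7: fork(P2) -> P3. 7 ppages; refcounts: pp0:4 pp1:1 pp2:4 pp3:2 pp4:1 pp5:2 pp6:2
Op 8: read(P1, v3) -> 38. No state change.
Op 9: write(P1, v2, 144). refcount(pp2)=4>1 -> COPY to pp7. 8 ppages; refcounts: pp0:4 pp1:1 pp2:3 pp3:2 pp4:1 pp5:2 pp6:2 pp7:1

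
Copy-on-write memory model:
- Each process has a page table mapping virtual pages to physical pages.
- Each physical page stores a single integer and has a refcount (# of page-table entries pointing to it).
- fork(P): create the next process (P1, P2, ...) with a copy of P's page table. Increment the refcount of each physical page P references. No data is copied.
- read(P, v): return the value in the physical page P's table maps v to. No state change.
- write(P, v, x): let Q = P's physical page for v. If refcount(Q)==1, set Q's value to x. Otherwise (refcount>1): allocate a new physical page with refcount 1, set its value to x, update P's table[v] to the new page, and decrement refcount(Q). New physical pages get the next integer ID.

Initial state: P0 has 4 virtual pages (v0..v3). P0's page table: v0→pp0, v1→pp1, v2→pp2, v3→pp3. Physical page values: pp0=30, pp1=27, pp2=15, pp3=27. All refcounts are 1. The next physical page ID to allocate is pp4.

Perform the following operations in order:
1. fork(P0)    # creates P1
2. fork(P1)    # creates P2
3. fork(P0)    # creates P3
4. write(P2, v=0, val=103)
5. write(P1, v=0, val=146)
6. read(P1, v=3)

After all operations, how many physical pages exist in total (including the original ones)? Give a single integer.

Op 1: fork(P0) -> P1. 4 ppages; refcounts: pp0:2 pp1:2 pp2:2 pp3:2
Op 2: fork(P1) -> P2. 4 ppages; refcounts: pp0:3 pp1:3 pp2:3 pp3:3
Op 3: fork(P0) -> P3. 4 ppages; refcounts: pp0:4 pp1:4 pp2:4 pp3:4
Op 4: write(P2, v0, 103). refcount(pp0)=4>1 -> COPY to pp4. 5 ppages; refcounts: pp0:3 pp1:4 pp2:4 pp3:4 pp4:1
Op 5: write(P1, v0, 146). refcount(pp0)=3>1 -> COPY to pp5. 6 ppages; refcounts: pp0:2 pp1:4 pp2:4 pp3:4 pp4:1 pp5:1
Op 6: read(P1, v3) -> 27. No state change.

Answer: 6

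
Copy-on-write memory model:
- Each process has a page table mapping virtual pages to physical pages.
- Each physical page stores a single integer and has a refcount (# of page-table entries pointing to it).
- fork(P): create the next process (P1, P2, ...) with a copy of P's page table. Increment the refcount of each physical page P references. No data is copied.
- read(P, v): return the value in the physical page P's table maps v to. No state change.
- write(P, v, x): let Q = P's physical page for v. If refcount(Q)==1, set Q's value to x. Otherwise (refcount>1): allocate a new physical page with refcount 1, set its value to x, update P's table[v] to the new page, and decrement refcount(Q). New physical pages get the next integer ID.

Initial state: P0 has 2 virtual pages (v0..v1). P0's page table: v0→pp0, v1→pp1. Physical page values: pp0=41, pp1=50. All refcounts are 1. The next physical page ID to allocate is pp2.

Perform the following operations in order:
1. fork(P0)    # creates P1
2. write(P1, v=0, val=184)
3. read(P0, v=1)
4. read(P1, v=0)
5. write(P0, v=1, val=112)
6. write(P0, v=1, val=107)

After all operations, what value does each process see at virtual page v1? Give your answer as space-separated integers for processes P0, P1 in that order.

Answer: 107 50

Derivation:
Op 1: fork(P0) -> P1. 2 ppages; refcounts: pp0:2 pp1:2
Op 2: write(P1, v0, 184). refcount(pp0)=2>1 -> COPY to pp2. 3 ppages; refcounts: pp0:1 pp1:2 pp2:1
Op 3: read(P0, v1) -> 50. No state change.
Op 4: read(P1, v0) -> 184. No state change.
Op 5: write(P0, v1, 112). refcount(pp1)=2>1 -> COPY to pp3. 4 ppages; refcounts: pp0:1 pp1:1 pp2:1 pp3:1
Op 6: write(P0, v1, 107). refcount(pp3)=1 -> write in place. 4 ppages; refcounts: pp0:1 pp1:1 pp2:1 pp3:1
P0: v1 -> pp3 = 107
P1: v1 -> pp1 = 50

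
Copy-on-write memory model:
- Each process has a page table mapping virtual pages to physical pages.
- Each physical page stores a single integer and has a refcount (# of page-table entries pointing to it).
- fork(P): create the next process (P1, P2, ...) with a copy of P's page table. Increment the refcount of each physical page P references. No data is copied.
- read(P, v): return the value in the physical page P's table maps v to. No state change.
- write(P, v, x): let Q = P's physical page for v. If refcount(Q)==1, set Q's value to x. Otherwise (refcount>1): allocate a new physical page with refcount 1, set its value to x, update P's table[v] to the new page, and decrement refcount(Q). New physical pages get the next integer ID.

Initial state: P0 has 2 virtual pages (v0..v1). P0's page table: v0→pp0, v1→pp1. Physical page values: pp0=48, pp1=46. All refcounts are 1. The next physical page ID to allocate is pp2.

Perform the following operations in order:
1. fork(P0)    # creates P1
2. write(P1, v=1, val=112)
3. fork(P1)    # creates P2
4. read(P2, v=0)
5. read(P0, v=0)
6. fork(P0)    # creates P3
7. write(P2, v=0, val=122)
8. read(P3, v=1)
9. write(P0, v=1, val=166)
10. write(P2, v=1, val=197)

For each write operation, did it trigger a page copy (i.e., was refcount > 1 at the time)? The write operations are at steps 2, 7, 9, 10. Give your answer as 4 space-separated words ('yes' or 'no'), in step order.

Op 1: fork(P0) -> P1. 2 ppages; refcounts: pp0:2 pp1:2
Op 2: write(P1, v1, 112). refcount(pp1)=2>1 -> COPY to pp2. 3 ppages; refcounts: pp0:2 pp1:1 pp2:1
Op 3: fork(P1) -> P2. 3 ppages; refcounts: pp0:3 pp1:1 pp2:2
Op 4: read(P2, v0) -> 48. No state change.
Op 5: read(P0, v0) -> 48. No state change.
Op 6: fork(P0) -> P3. 3 ppages; refcounts: pp0:4 pp1:2 pp2:2
Op 7: write(P2, v0, 122). refcount(pp0)=4>1 -> COPY to pp3. 4 ppages; refcounts: pp0:3 pp1:2 pp2:2 pp3:1
Op 8: read(P3, v1) -> 46. No state change.
Op 9: write(P0, v1, 166). refcount(pp1)=2>1 -> COPY to pp4. 5 ppages; refcounts: pp0:3 pp1:1 pp2:2 pp3:1 pp4:1
Op 10: write(P2, v1, 197). refcount(pp2)=2>1 -> COPY to pp5. 6 ppages; refcounts: pp0:3 pp1:1 pp2:1 pp3:1 pp4:1 pp5:1

yes yes yes yes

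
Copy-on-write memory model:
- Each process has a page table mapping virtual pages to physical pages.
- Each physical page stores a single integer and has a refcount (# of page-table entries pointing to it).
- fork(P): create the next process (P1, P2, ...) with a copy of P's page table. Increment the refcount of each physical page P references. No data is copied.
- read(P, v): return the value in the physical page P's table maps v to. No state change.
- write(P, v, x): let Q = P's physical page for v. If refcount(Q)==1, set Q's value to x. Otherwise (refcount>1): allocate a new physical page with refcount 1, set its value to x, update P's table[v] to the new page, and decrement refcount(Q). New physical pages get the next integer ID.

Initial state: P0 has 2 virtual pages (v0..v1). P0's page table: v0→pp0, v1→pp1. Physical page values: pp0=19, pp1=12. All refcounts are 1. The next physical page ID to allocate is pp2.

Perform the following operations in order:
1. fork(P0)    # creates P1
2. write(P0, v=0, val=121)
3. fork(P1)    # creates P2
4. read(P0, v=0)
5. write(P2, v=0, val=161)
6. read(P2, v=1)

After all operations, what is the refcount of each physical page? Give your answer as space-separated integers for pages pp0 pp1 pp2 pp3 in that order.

Op 1: fork(P0) -> P1. 2 ppages; refcounts: pp0:2 pp1:2
Op 2: write(P0, v0, 121). refcount(pp0)=2>1 -> COPY to pp2. 3 ppages; refcounts: pp0:1 pp1:2 pp2:1
Op 3: fork(P1) -> P2. 3 ppages; refcounts: pp0:2 pp1:3 pp2:1
Op 4: read(P0, v0) -> 121. No state change.
Op 5: write(P2, v0, 161). refcount(pp0)=2>1 -> COPY to pp3. 4 ppages; refcounts: pp0:1 pp1:3 pp2:1 pp3:1
Op 6: read(P2, v1) -> 12. No state change.

Answer: 1 3 1 1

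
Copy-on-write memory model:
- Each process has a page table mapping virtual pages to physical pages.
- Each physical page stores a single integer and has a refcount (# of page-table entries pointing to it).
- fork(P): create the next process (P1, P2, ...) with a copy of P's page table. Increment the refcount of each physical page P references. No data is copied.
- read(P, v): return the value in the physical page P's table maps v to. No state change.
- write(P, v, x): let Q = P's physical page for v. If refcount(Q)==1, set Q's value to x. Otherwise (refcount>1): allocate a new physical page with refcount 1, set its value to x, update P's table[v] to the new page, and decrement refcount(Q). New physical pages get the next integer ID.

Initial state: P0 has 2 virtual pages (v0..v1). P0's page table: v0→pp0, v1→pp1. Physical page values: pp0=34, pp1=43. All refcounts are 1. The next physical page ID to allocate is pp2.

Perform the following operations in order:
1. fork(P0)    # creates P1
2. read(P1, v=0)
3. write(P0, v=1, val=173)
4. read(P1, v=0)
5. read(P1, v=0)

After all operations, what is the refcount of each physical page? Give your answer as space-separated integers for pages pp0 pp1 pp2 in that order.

Op 1: fork(P0) -> P1. 2 ppages; refcounts: pp0:2 pp1:2
Op 2: read(P1, v0) -> 34. No state change.
Op 3: write(P0, v1, 173). refcount(pp1)=2>1 -> COPY to pp2. 3 ppages; refcounts: pp0:2 pp1:1 pp2:1
Op 4: read(P1, v0) -> 34. No state change.
Op 5: read(P1, v0) -> 34. No state change.

Answer: 2 1 1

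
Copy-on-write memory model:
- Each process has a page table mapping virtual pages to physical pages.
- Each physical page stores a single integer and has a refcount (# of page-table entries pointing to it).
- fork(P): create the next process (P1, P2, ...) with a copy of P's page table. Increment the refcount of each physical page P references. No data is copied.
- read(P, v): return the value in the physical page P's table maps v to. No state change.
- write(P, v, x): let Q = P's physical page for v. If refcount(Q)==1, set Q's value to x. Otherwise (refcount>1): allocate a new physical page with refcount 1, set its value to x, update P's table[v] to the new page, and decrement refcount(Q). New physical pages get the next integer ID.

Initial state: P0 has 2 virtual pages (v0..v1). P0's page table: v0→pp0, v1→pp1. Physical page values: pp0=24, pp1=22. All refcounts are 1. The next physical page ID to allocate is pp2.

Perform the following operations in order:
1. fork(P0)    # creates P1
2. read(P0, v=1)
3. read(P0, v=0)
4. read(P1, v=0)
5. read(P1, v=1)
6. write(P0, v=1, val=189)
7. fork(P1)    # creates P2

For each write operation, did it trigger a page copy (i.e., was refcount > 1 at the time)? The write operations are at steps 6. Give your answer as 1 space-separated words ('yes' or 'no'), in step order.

Op 1: fork(P0) -> P1. 2 ppages; refcounts: pp0:2 pp1:2
Op 2: read(P0, v1) -> 22. No state change.
Op 3: read(P0, v0) -> 24. No state change.
Op 4: read(P1, v0) -> 24. No state change.
Op 5: read(P1, v1) -> 22. No state change.
Op 6: write(P0, v1, 189). refcount(pp1)=2>1 -> COPY to pp2. 3 ppages; refcounts: pp0:2 pp1:1 pp2:1
Op 7: fork(P1) -> P2. 3 ppages; refcounts: pp0:3 pp1:2 pp2:1

yes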